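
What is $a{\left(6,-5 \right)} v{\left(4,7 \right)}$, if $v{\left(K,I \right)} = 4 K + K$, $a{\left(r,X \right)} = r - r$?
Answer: $0$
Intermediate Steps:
$a{\left(r,X \right)} = 0$
$v{\left(K,I \right)} = 5 K$
$a{\left(6,-5 \right)} v{\left(4,7 \right)} = 0 \cdot 5 \cdot 4 = 0 \cdot 20 = 0$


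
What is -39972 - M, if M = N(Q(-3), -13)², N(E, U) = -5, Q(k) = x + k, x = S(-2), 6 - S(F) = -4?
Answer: -39997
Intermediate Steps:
S(F) = 10 (S(F) = 6 - 1*(-4) = 6 + 4 = 10)
x = 10
Q(k) = 10 + k
M = 25 (M = (-5)² = 25)
-39972 - M = -39972 - 1*25 = -39972 - 25 = -39997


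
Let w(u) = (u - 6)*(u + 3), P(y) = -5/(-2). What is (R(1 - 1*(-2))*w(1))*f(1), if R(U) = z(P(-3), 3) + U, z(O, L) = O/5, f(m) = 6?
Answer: -420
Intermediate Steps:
P(y) = 5/2 (P(y) = -5*(-1/2) = 5/2)
z(O, L) = O/5 (z(O, L) = O*(1/5) = O/5)
w(u) = (-6 + u)*(3 + u)
R(U) = 1/2 + U (R(U) = (1/5)*(5/2) + U = 1/2 + U)
(R(1 - 1*(-2))*w(1))*f(1) = ((1/2 + (1 - 1*(-2)))*(-18 + 1**2 - 3*1))*6 = ((1/2 + (1 + 2))*(-18 + 1 - 3))*6 = ((1/2 + 3)*(-20))*6 = ((7/2)*(-20))*6 = -70*6 = -420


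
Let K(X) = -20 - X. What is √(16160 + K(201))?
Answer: 3*√1771 ≈ 126.25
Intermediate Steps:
√(16160 + K(201)) = √(16160 + (-20 - 1*201)) = √(16160 + (-20 - 201)) = √(16160 - 221) = √15939 = 3*√1771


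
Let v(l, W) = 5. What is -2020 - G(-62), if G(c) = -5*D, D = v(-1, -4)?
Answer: -1995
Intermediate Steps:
D = 5
G(c) = -25 (G(c) = -5*5 = -25)
-2020 - G(-62) = -2020 - 1*(-25) = -2020 + 25 = -1995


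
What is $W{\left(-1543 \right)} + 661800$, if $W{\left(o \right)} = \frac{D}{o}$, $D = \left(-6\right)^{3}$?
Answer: $\frac{1021157616}{1543} \approx 6.618 \cdot 10^{5}$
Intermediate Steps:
$D = -216$
$W{\left(o \right)} = - \frac{216}{o}$
$W{\left(-1543 \right)} + 661800 = - \frac{216}{-1543} + 661800 = \left(-216\right) \left(- \frac{1}{1543}\right) + 661800 = \frac{216}{1543} + 661800 = \frac{1021157616}{1543}$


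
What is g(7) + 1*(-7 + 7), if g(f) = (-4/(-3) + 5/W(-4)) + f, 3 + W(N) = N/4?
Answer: 85/12 ≈ 7.0833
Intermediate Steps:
W(N) = -3 + N/4
g(f) = 1/12 + f (g(f) = (-4/(-3) + 5/(-3 + (¼)*(-4))) + f = (-4*(-⅓) + 5/(-3 - 1)) + f = (4/3 + 5/(-4)) + f = (4/3 + 5*(-¼)) + f = (4/3 - 5/4) + f = 1/12 + f)
g(7) + 1*(-7 + 7) = (1/12 + 7) + 1*(-7 + 7) = 85/12 + 1*0 = 85/12 + 0 = 85/12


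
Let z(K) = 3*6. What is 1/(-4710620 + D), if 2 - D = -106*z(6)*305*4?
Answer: -1/2382858 ≈ -4.1966e-7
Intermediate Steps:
z(K) = 18
D = 2327762 (D = 2 - (-106)*18*(305*4) = 2 - (-106)*18*1220 = 2 - (-106)*21960 = 2 - 1*(-2327760) = 2 + 2327760 = 2327762)
1/(-4710620 + D) = 1/(-4710620 + 2327762) = 1/(-2382858) = -1/2382858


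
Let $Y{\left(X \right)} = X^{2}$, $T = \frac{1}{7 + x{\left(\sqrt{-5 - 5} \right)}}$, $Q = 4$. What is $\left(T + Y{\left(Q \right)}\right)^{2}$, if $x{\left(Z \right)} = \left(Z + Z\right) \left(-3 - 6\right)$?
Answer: $\frac{- 816671 i + 65088 \sqrt{10}}{- 3191 i + 252 \sqrt{10}} \approx 256.07 + 0.55388 i$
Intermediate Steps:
$x{\left(Z \right)} = - 18 Z$ ($x{\left(Z \right)} = 2 Z \left(-9\right) = - 18 Z$)
$T = \frac{1}{7 - 18 i \sqrt{10}}$ ($T = \frac{1}{7 - 18 \sqrt{-5 - 5}} = \frac{1}{7 - 18 \sqrt{-10}} = \frac{1}{7 - 18 i \sqrt{10}} \approx 0.0021283 + 0.017306 i$)
$\left(T + Y{\left(Q \right)}\right)^{2} = \left(\left(\frac{7}{3289} + \frac{18 i \sqrt{10}}{3289}\right) + 4^{2}\right)^{2} = \left(\left(\frac{7}{3289} + \frac{18 i \sqrt{10}}{3289}\right) + 16\right)^{2} = \left(\frac{52631}{3289} + \frac{18 i \sqrt{10}}{3289}\right)^{2}$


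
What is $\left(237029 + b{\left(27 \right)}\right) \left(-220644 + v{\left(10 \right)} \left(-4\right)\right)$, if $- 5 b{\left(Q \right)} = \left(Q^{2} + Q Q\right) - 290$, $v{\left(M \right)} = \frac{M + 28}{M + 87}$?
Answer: $- \frac{5068041963948}{97} \approx -5.2248 \cdot 10^{10}$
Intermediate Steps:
$v{\left(M \right)} = \frac{28 + M}{87 + M}$
$b{\left(Q \right)} = 58 - \frac{2 Q^{2}}{5}$ ($b{\left(Q \right)} = - \frac{\left(Q^{2} + Q Q\right) - 290}{5} = - \frac{\left(Q^{2} + Q^{2}\right) - 290}{5} = - \frac{2 Q^{2} - 290}{5} = - \frac{-290 + 2 Q^{2}}{5} = 58 - \frac{2 Q^{2}}{5}$)
$\left(237029 + b{\left(27 \right)}\right) \left(-220644 + v{\left(10 \right)} \left(-4\right)\right) = \left(237029 + \left(58 - \frac{2 \cdot 27^{2}}{5}\right)\right) \left(-220644 + \frac{28 + 10}{87 + 10} \left(-4\right)\right) = \left(237029 + \left(58 - \frac{1458}{5}\right)\right) \left(-220644 + \frac{1}{97} \cdot 38 \left(-4\right)\right) = \left(237029 - \frac{1168}{5}\right) \left(-220644 + \frac{38}{97} \left(-4\right)\right) = \frac{1183977 \left(-220644 - \frac{152}{97}\right)}{5} = \frac{1183977}{5} \left(- \frac{21402620}{97}\right) = - \frac{5068041963948}{97}$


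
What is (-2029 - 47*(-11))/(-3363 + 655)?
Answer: 378/677 ≈ 0.55835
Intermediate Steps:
(-2029 - 47*(-11))/(-3363 + 655) = (-2029 + 517)/(-2708) = -1512*(-1/2708) = 378/677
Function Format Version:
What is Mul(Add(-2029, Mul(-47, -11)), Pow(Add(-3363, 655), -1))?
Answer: Rational(378, 677) ≈ 0.55835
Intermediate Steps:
Mul(Add(-2029, Mul(-47, -11)), Pow(Add(-3363, 655), -1)) = Mul(Add(-2029, 517), Pow(-2708, -1)) = Mul(-1512, Rational(-1, 2708)) = Rational(378, 677)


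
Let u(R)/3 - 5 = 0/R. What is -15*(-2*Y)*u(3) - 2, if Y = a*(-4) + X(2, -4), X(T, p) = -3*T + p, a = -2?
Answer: -902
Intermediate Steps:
X(T, p) = p - 3*T
u(R) = 15 (u(R) = 15 + 3*(0/R) = 15 + 3*0 = 15 + 0 = 15)
Y = -2 (Y = -2*(-4) + (-4 - 3*2) = 8 + (-4 - 6) = 8 - 10 = -2)
-15*(-2*Y)*u(3) - 2 = -15*(-2*(-2))*15 - 2 = -60*15 - 2 = -15*60 - 2 = -900 - 2 = -902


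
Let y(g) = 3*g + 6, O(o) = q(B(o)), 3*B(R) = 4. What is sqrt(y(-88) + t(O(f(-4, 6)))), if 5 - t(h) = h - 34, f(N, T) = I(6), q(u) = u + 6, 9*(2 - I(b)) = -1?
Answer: I*sqrt(2037)/3 ≈ 15.044*I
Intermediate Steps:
I(b) = 19/9 (I(b) = 2 - 1/9*(-1) = 2 + 1/9 = 19/9)
B(R) = 4/3 (B(R) = (1/3)*4 = 4/3)
q(u) = 6 + u
f(N, T) = 19/9
O(o) = 22/3 (O(o) = 6 + 4/3 = 22/3)
y(g) = 6 + 3*g
t(h) = 39 - h (t(h) = 5 - (h - 34) = 5 - (-34 + h) = 5 + (34 - h) = 39 - h)
sqrt(y(-88) + t(O(f(-4, 6)))) = sqrt((6 + 3*(-88)) + (39 - 1*22/3)) = sqrt((6 - 264) + (39 - 22/3)) = sqrt(-258 + 95/3) = sqrt(-679/3) = I*sqrt(2037)/3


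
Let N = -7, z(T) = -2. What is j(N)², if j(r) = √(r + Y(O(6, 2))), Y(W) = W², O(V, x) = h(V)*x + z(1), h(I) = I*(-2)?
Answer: 669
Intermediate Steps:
h(I) = -2*I
O(V, x) = -2 - 2*V*x (O(V, x) = (-2*V)*x - 2 = -2*V*x - 2 = -2 - 2*V*x)
j(r) = √(676 + r) (j(r) = √(r + (-2 - 2*6*2)²) = √(r + (-2 - 24)²) = √(r + (-26)²) = √(r + 676) = √(676 + r))
j(N)² = (√(676 - 7))² = (√669)² = 669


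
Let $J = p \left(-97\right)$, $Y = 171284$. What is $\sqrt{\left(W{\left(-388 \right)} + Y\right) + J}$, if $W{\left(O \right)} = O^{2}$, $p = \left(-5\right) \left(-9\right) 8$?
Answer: $2 \sqrt{71727} \approx 535.64$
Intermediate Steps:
$p = 360$ ($p = 45 \cdot 8 = 360$)
$J = -34920$ ($J = 360 \left(-97\right) = -34920$)
$\sqrt{\left(W{\left(-388 \right)} + Y\right) + J} = \sqrt{\left(\left(-388\right)^{2} + 171284\right) - 34920} = \sqrt{\left(150544 + 171284\right) - 34920} = \sqrt{321828 - 34920} = \sqrt{286908} = 2 \sqrt{71727}$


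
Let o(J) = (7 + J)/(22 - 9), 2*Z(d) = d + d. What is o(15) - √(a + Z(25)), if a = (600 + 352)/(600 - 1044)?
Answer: 22/13 - √281607/111 ≈ -3.0885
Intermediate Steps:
Z(d) = d (Z(d) = (d + d)/2 = (2*d)/2 = d)
o(J) = 7/13 + J/13 (o(J) = (7 + J)/13 = (7 + J)*(1/13) = 7/13 + J/13)
a = -238/111 (a = 952/(-444) = 952*(-1/444) = -238/111 ≈ -2.1441)
o(15) - √(a + Z(25)) = (7/13 + (1/13)*15) - √(-238/111 + 25) = (7/13 + 15/13) - √(2537/111) = 22/13 - √281607/111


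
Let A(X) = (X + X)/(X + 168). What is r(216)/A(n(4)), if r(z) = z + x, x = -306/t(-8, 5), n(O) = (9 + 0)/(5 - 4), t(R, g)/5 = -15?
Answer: 54103/25 ≈ 2164.1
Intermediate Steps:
t(R, g) = -75 (t(R, g) = 5*(-15) = -75)
n(O) = 9 (n(O) = 9/1 = 9*1 = 9)
A(X) = 2*X/(168 + X) (A(X) = (2*X)/(168 + X) = 2*X/(168 + X))
x = 102/25 (x = -306/(-75) = -306*(-1/75) = 102/25 ≈ 4.0800)
r(z) = 102/25 + z (r(z) = z + 102/25 = 102/25 + z)
r(216)/A(n(4)) = (102/25 + 216)/((2*9/(168 + 9))) = 5502/(25*((2*9/177))) = 5502/(25*((2*9*(1/177)))) = 5502/(25*(6/59)) = (5502/25)*(59/6) = 54103/25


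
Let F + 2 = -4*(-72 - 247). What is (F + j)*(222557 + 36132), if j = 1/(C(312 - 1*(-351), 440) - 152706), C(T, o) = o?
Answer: 50182272776387/152266 ≈ 3.2957e+8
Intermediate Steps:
F = 1274 (F = -2 - 4*(-72 - 247) = -2 - 4*(-319) = -2 + 1276 = 1274)
j = -1/152266 (j = 1/(440 - 152706) = 1/(-152266) = -1/152266 ≈ -6.5675e-6)
(F + j)*(222557 + 36132) = (1274 - 1/152266)*(222557 + 36132) = (193986883/152266)*258689 = 50182272776387/152266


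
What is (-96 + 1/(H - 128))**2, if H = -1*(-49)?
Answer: 57532225/6241 ≈ 9218.4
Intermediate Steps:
H = 49
(-96 + 1/(H - 128))**2 = (-96 + 1/(49 - 128))**2 = (-96 + 1/(-79))**2 = (-96 - 1/79)**2 = (-7585/79)**2 = 57532225/6241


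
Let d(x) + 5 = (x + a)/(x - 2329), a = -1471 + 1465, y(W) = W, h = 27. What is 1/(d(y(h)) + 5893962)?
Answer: 2302/13567888993 ≈ 1.6967e-7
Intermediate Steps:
a = -6
d(x) = -5 + (-6 + x)/(-2329 + x) (d(x) = -5 + (x - 6)/(x - 2329) = -5 + (-6 + x)/(-2329 + x))
1/(d(y(h)) + 5893962) = 1/((11639 - 4*27)/(-2329 + 27) + 5893962) = 1/((11639 - 108)/(-2302) + 5893962) = 1/(-1/2302*11531 + 5893962) = 1/(-11531/2302 + 5893962) = 1/(13567888993/2302) = 2302/13567888993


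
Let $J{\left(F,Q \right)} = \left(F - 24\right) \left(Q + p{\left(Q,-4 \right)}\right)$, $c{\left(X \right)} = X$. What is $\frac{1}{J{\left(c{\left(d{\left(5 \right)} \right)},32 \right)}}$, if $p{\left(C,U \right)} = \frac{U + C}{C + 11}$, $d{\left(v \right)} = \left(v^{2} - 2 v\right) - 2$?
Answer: $- \frac{43}{15444} \approx -0.0027843$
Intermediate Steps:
$d{\left(v \right)} = -2 + v^{2} - 2 v$
$p{\left(C,U \right)} = \frac{C + U}{11 + C}$
$J{\left(F,Q \right)} = \left(-24 + F\right) \left(Q + \frac{-4 + Q}{11 + Q}\right)$ ($J{\left(F,Q \right)} = \left(F - 24\right) \left(Q + \frac{Q - 4}{11 + Q}\right) = \left(-24 + F\right) \left(Q + \frac{-4 + Q}{11 + Q}\right)$)
$\frac{1}{J{\left(c{\left(d{\left(5 \right)} \right)},32 \right)}} = \frac{1}{\frac{1}{11 + 32} \left(96 - 768 + \left(-2 + 5^{2} - 10\right) \left(-4 + 32\right) + 32 \left(-24 - \left(12 - 25\right)\right) \left(11 + 32\right)\right)} = \frac{1}{\frac{1}{43} \left(96 - 768 + \left(-2 + 25 - 10\right) 28 + 32 \left(-24 - -13\right) 43\right)} = \frac{1}{\frac{1}{43} \left(96 - 768 + 13 \cdot 28 + 32 \left(-24 + 13\right) 43\right)} = \frac{1}{\frac{1}{43} \left(96 - 768 + 364 + 32 \left(-11\right) 43\right)} = \frac{1}{\frac{1}{43} \left(96 - 768 + 364 - 15136\right)} = \frac{1}{\frac{1}{43} \left(-15444\right)} = \frac{1}{- \frac{15444}{43}} = - \frac{43}{15444}$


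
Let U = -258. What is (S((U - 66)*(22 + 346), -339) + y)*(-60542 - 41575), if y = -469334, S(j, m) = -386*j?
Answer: -4651860079506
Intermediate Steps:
(S((U - 66)*(22 + 346), -339) + y)*(-60542 - 41575) = (-386*(-258 - 66)*(22 + 346) - 469334)*(-60542 - 41575) = (-(-125064)*368 - 469334)*(-102117) = (-386*(-119232) - 469334)*(-102117) = (46023552 - 469334)*(-102117) = 45554218*(-102117) = -4651860079506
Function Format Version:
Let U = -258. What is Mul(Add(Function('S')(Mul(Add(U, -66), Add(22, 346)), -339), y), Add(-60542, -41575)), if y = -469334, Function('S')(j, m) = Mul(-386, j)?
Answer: -4651860079506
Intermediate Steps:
Mul(Add(Function('S')(Mul(Add(U, -66), Add(22, 346)), -339), y), Add(-60542, -41575)) = Mul(Add(Mul(-386, Mul(Add(-258, -66), Add(22, 346))), -469334), Add(-60542, -41575)) = Mul(Add(Mul(-386, Mul(-324, 368)), -469334), -102117) = Mul(Add(Mul(-386, -119232), -469334), -102117) = Mul(Add(46023552, -469334), -102117) = Mul(45554218, -102117) = -4651860079506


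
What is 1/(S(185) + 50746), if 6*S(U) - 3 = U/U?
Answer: 3/152240 ≈ 1.9706e-5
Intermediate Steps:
S(U) = ⅔ (S(U) = ½ + (U/U)/6 = ½ + (⅙)*1 = ½ + ⅙ = ⅔)
1/(S(185) + 50746) = 1/(⅔ + 50746) = 1/(152240/3) = 3/152240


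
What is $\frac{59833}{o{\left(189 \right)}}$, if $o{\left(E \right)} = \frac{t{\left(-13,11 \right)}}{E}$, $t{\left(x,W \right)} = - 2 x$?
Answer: $\frac{11308437}{26} \approx 4.3494 \cdot 10^{5}$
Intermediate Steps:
$o{\left(E \right)} = \frac{26}{E}$ ($o{\left(E \right)} = \frac{\left(-2\right) \left(-13\right)}{E} = \frac{26}{E}$)
$\frac{59833}{o{\left(189 \right)}} = \frac{59833}{26 \cdot \frac{1}{189}} = \frac{59833}{\frac{26}{189}} = 59833 \cdot \frac{189}{26} = \frac{11308437}{26}$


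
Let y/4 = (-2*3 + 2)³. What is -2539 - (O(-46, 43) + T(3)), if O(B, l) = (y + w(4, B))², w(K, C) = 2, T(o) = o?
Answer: -67058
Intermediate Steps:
y = -256 (y = 4*(-2*3 + 2)³ = 4*(-6 + 2)³ = 4*(-4)³ = 4*(-64) = -256)
O(B, l) = 64516 (O(B, l) = (-256 + 2)² = (-254)² = 64516)
-2539 - (O(-46, 43) + T(3)) = -2539 - (64516 + 3) = -2539 - 1*64519 = -2539 - 64519 = -67058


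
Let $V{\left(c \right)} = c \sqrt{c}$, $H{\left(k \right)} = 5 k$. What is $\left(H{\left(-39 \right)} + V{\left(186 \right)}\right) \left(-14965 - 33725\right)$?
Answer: $9494550 - 9056340 \sqrt{186} \approx -1.1402 \cdot 10^{8}$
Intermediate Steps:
$V{\left(c \right)} = c^{\frac{3}{2}}$
$\left(H{\left(-39 \right)} + V{\left(186 \right)}\right) \left(-14965 - 33725\right) = \left(5 \left(-39\right) + 186^{\frac{3}{2}}\right) \left(-14965 - 33725\right) = \left(-195 + 186 \sqrt{186}\right) \left(-48690\right) = 9494550 - 9056340 \sqrt{186}$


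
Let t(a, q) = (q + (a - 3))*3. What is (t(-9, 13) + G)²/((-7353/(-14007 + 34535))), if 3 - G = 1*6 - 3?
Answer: -20528/817 ≈ -25.126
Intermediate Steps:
G = 0 (G = 3 - (1*6 - 3) = 3 - (6 - 3) = 3 - 1*3 = 3 - 3 = 0)
t(a, q) = -9 + 3*a + 3*q (t(a, q) = (q + (-3 + a))*3 = (-3 + a + q)*3 = -9 + 3*a + 3*q)
(t(-9, 13) + G)²/((-7353/(-14007 + 34535))) = ((-9 + 3*(-9) + 3*13) + 0)²/((-7353/(-14007 + 34535))) = ((-9 - 27 + 39) + 0)²/((-7353/20528)) = (3 + 0)²/((-7353*1/20528)) = 3²/(-7353/20528) = 9*(-20528/7353) = -20528/817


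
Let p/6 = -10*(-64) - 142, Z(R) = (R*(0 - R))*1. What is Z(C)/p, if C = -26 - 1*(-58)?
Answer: -256/747 ≈ -0.34270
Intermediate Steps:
C = 32 (C = -26 + 58 = 32)
Z(R) = -R² (Z(R) = (R*(-R))*1 = -R²*1 = -R²)
p = 2988 (p = 6*(-10*(-64) - 142) = 6*(640 - 142) = 6*498 = 2988)
Z(C)/p = -1*32²/2988 = -1*1024*(1/2988) = -1024*1/2988 = -256/747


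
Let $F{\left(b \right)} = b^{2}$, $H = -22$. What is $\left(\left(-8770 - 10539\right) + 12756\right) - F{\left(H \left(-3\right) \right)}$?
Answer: $-10909$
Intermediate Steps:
$\left(\left(-8770 - 10539\right) + 12756\right) - F{\left(H \left(-3\right) \right)} = \left(\left(-8770 - 10539\right) + 12756\right) - \left(\left(-22\right) \left(-3\right)\right)^{2} = \left(-19309 + 12756\right) - 66^{2} = -6553 - 4356 = -10909$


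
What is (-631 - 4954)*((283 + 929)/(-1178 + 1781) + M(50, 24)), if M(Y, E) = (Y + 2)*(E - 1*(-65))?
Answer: -5197579720/201 ≈ -2.5859e+7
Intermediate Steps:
M(Y, E) = (2 + Y)*(65 + E) (M(Y, E) = (2 + Y)*(E + 65) = (2 + Y)*(65 + E))
(-631 - 4954)*((283 + 929)/(-1178 + 1781) + M(50, 24)) = (-631 - 4954)*((283 + 929)/(-1178 + 1781) + (130 + 2*24 + 65*50 + 24*50)) = -5585*(1212/603 + (130 + 48 + 3250 + 1200)) = -5585*(1212*(1/603) + 4628) = -5585*(404/201 + 4628) = -5585*930632/201 = -5197579720/201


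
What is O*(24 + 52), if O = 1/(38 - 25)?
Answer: 76/13 ≈ 5.8462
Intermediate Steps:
O = 1/13 ≈ 0.076923
O*(24 + 52) = (24 + 52)/13 = (1/13)*76 = 76/13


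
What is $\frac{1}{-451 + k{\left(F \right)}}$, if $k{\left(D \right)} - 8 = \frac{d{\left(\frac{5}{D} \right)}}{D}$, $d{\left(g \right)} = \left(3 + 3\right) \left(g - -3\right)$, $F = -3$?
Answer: $- \frac{3}{1337} \approx -0.0022438$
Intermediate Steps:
$d{\left(g \right)} = 18 + 6 g$ ($d{\left(g \right)} = 6 \left(g + 3\right) = 6 \left(3 + g\right) = 18 + 6 g$)
$k{\left(D \right)} = 8 + \frac{18 + \frac{30}{D}}{D}$ ($k{\left(D \right)} = 8 + \frac{18 + 6 \frac{5}{D}}{D} = 8 + \frac{18 + \frac{30}{D}}{D}$)
$\frac{1}{-451 + k{\left(F \right)}} = \frac{1}{-451 + \left(8 + \frac{18}{-3} + \frac{30}{9}\right)} = \frac{1}{-451 + \left(8 + 18 \left(- \frac{1}{3}\right) + 30 \cdot \frac{1}{9}\right)} = \frac{1}{-451 + \left(8 - 6 + \frac{10}{3}\right)} = \frac{1}{-451 + \frac{16}{3}} = \frac{1}{- \frac{1337}{3}} = - \frac{3}{1337}$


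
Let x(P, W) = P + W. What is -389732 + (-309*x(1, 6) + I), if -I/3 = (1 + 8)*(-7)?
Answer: -391706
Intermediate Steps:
I = 189 (I = -3*(1 + 8)*(-7) = -27*(-7) = -3*(-63) = 189)
-389732 + (-309*x(1, 6) + I) = -389732 + (-309*(1 + 6) + 189) = -389732 + (-309*7 + 189) = -389732 + (-2163 + 189) = -389732 - 1974 = -391706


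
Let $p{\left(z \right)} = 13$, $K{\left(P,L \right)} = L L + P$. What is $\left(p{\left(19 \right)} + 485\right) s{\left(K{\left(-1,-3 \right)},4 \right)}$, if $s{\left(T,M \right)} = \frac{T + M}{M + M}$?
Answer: $747$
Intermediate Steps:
$K{\left(P,L \right)} = P + L^{2}$ ($K{\left(P,L \right)} = L^{2} + P = P + L^{2}$)
$s{\left(T,M \right)} = \frac{M + T}{2 M}$
$\left(p{\left(19 \right)} + 485\right) s{\left(K{\left(-1,-3 \right)},4 \right)} = \left(13 + 485\right) \frac{4 - \left(1 - \left(-3\right)^{2}\right)}{2 \cdot 4} = 498 \cdot \frac{1}{2} \cdot \frac{1}{4} \left(4 + \left(-1 + 9\right)\right) = 498 \cdot \frac{1}{2} \cdot \frac{1}{4} \left(4 + 8\right) = 498 \cdot \frac{1}{2} \cdot \frac{1}{4} \cdot 12 = 498 \cdot \frac{3}{2} = 747$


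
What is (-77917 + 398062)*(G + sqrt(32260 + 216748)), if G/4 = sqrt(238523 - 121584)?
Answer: 1280580*sqrt(15563) + 1280580*sqrt(116939) ≈ 5.9767e+8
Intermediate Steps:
G = 4*sqrt(116939) (G = 4*sqrt(238523 - 121584) = 4*sqrt(116939) ≈ 1367.9)
(-77917 + 398062)*(G + sqrt(32260 + 216748)) = (-77917 + 398062)*(4*sqrt(116939) + sqrt(32260 + 216748)) = 320145*(4*sqrt(116939) + sqrt(249008)) = 320145*(4*sqrt(116939) + 4*sqrt(15563)) = 320145*(4*sqrt(15563) + 4*sqrt(116939)) = 1280580*sqrt(15563) + 1280580*sqrt(116939)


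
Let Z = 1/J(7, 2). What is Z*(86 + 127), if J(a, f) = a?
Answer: 213/7 ≈ 30.429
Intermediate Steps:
Z = ⅐ (Z = 1/7 = ⅐ ≈ 0.14286)
Z*(86 + 127) = (86 + 127)/7 = (⅐)*213 = 213/7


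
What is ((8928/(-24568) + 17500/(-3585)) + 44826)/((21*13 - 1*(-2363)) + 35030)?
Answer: 49345567255/41468514531 ≈ 1.1900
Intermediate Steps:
((8928/(-24568) + 17500/(-3585)) + 44826)/((21*13 - 1*(-2363)) + 35030) = ((8928*(-1/24568) + 17500*(-1/3585)) + 44826)/((273 + 2363) + 35030) = ((-1116/3071 - 3500/717) + 44826)/(2636 + 35030) = (-11548672/2201907 + 44826)/37666 = (98691134510/2201907)*(1/37666) = 49345567255/41468514531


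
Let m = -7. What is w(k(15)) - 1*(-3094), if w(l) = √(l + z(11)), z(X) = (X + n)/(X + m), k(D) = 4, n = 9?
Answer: 3097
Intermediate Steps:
z(X) = (9 + X)/(-7 + X) (z(X) = (X + 9)/(X - 7) = (9 + X)/(-7 + X))
w(l) = √(5 + l) (w(l) = √(l + (9 + 11)/(-7 + 11)) = √(l + 20/4) = √(l + (¼)*20) = √(l + 5) = √(5 + l))
w(k(15)) - 1*(-3094) = √(5 + 4) - 1*(-3094) = √9 + 3094 = 3 + 3094 = 3097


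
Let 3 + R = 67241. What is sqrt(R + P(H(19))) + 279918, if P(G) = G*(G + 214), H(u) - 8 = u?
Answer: 279918 + 7*sqrt(1505) ≈ 2.8019e+5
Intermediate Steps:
R = 67238 (R = -3 + 67241 = 67238)
H(u) = 8 + u
P(G) = G*(214 + G)
sqrt(R + P(H(19))) + 279918 = sqrt(67238 + (8 + 19)*(214 + (8 + 19))) + 279918 = sqrt(67238 + 27*(214 + 27)) + 279918 = sqrt(67238 + 27*241) + 279918 = sqrt(67238 + 6507) + 279918 = sqrt(73745) + 279918 = 7*sqrt(1505) + 279918 = 279918 + 7*sqrt(1505)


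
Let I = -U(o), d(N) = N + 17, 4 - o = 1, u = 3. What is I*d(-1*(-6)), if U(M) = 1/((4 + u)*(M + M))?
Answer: -23/42 ≈ -0.54762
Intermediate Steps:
o = 3 (o = 4 - 1*1 = 4 - 1 = 3)
U(M) = 1/(14*M) (U(M) = 1/((4 + 3)*(M + M)) = 1/(7*(2*M)) = 1/(14*M))
d(N) = 17 + N
I = -1/42 (I = -1/(14*3) = -1*1/42 = -1/42 ≈ -0.023810)
I*d(-1*(-6)) = -(17 - 1*(-6))/42 = -(17 + 6)/42 = -1/42*23 = -23/42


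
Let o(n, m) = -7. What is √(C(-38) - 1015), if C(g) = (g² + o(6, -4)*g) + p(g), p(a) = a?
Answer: 3*√73 ≈ 25.632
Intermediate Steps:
C(g) = g² - 6*g (C(g) = (g² - 7*g) + g = g² - 6*g)
√(C(-38) - 1015) = √(-38*(-6 - 38) - 1015) = √(-38*(-44) - 1015) = √(1672 - 1015) = √657 = 3*√73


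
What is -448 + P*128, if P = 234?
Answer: 29504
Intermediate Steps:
-448 + P*128 = -448 + 234*128 = -448 + 29952 = 29504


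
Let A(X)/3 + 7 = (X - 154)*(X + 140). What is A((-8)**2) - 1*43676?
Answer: -98777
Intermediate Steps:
A(X) = -21 + 3*(-154 + X)*(140 + X) (A(X) = -21 + 3*((X - 154)*(X + 140)) = -21 + 3*((-154 + X)*(140 + X)) = -21 + 3*(-154 + X)*(140 + X))
A((-8)**2) - 1*43676 = (-64701 - 42*(-8)**2 + 3*((-8)**2)**2) - 1*43676 = (-64701 - 42*64 + 3*64**2) - 43676 = (-64701 - 2688 + 3*4096) - 43676 = (-64701 - 2688 + 12288) - 43676 = -55101 - 43676 = -98777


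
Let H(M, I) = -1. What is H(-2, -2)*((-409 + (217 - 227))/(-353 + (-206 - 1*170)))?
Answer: -419/729 ≈ -0.57476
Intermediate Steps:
H(-2, -2)*((-409 + (217 - 227))/(-353 + (-206 - 1*170))) = -(-409 + (217 - 227))/(-353 + (-206 - 1*170)) = -(-409 - 10)/(-353 + (-206 - 170)) = -(-419)/(-353 - 376) = -(-419)/(-729) = -(-419)*(-1)/729 = -1*419/729 = -419/729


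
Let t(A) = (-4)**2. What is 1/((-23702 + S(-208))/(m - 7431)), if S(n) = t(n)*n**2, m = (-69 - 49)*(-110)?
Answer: 5549/668522 ≈ 0.0083004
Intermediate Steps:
t(A) = 16
m = 12980 (m = -118*(-110) = 12980)
S(n) = 16*n**2
1/((-23702 + S(-208))/(m - 7431)) = 1/((-23702 + 16*(-208)**2)/(12980 - 7431)) = 1/((-23702 + 16*43264)/5549) = 1/((-23702 + 692224)*(1/5549)) = 1/(668522*(1/5549)) = 1/(668522/5549) = 5549/668522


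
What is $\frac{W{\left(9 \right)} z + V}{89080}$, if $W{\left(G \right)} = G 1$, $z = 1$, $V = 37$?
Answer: $\frac{23}{44540} \approx 0.00051639$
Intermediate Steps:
$W{\left(G \right)} = G$
$\frac{W{\left(9 \right)} z + V}{89080} = \frac{9 \cdot 1 + 37}{89080} = \left(9 + 37\right) \frac{1}{89080} = 46 \cdot \frac{1}{89080} = \frac{23}{44540}$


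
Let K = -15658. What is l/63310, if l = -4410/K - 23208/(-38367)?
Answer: 88764889/6338918878110 ≈ 1.4003e-5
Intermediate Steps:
l = 88764889/100125081 (l = -4410/(-15658) - 23208/(-38367) = -4410*(-1/15658) - 23208*(-1/38367) = 2205/7829 + 7736/12789 = 88764889/100125081 ≈ 0.88654)
l/63310 = (88764889/100125081)/63310 = (88764889/100125081)*(1/63310) = 88764889/6338918878110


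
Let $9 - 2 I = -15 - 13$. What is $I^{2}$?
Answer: $\frac{1369}{4} \approx 342.25$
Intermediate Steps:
$I = \frac{37}{2}$ ($I = \frac{9}{2} - \frac{-15 - 13}{2} = \frac{9}{2} - -14 = \frac{9}{2} + 14 = \frac{37}{2} \approx 18.5$)
$I^{2} = \left(\frac{37}{2}\right)^{2} = \frac{1369}{4}$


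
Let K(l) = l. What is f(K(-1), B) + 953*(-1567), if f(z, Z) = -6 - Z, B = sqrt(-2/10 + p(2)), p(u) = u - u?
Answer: -1493357 - I*sqrt(5)/5 ≈ -1.4934e+6 - 0.44721*I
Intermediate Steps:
p(u) = 0
B = I*sqrt(5)/5 (B = sqrt(-2/10 + 0) = sqrt(-2*1/10 + 0) = sqrt(-1/5 + 0) = sqrt(-1/5) = I*sqrt(5)/5 ≈ 0.44721*I)
f(K(-1), B) + 953*(-1567) = (-6 - I*sqrt(5)/5) + 953*(-1567) = (-6 - I*sqrt(5)/5) - 1493351 = -1493357 - I*sqrt(5)/5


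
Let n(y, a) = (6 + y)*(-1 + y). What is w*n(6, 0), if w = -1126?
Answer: -67560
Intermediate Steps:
n(y, a) = (-1 + y)*(6 + y)
w*n(6, 0) = -1126*(-6 + 6**2 + 5*6) = -1126*(-6 + 36 + 30) = -1126*60 = -67560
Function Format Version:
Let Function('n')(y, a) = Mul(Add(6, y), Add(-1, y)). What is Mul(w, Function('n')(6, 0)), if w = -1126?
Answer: -67560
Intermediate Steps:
Function('n')(y, a) = Mul(Add(-1, y), Add(6, y))
Mul(w, Function('n')(6, 0)) = Mul(-1126, Add(-6, Pow(6, 2), Mul(5, 6))) = Mul(-1126, Add(-6, 36, 30)) = Mul(-1126, 60) = -67560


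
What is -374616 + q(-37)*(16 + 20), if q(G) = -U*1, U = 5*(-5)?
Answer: -373716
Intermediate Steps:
U = -25
q(G) = 25 (q(G) = -1*(-25)*1 = 25*1 = 25)
-374616 + q(-37)*(16 + 20) = -374616 + 25*(16 + 20) = -374616 + 25*36 = -374616 + 900 = -373716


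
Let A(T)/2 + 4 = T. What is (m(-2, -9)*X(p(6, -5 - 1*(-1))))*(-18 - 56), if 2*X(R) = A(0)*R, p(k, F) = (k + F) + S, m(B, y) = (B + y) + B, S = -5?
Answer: 11544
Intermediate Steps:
A(T) = -8 + 2*T
m(B, y) = y + 2*B
p(k, F) = -5 + F + k (p(k, F) = (k + F) - 5 = (F + k) - 5 = -5 + F + k)
X(R) = -4*R (X(R) = ((-8 + 2*0)*R)/2 = ((-8 + 0)*R)/2 = (-8*R)/2 = -4*R)
(m(-2, -9)*X(p(6, -5 - 1*(-1))))*(-18 - 56) = ((-9 + 2*(-2))*(-4*(-5 + (-5 - 1*(-1)) + 6)))*(-18 - 56) = ((-9 - 4)*(-4*(-5 + (-5 + 1) + 6)))*(-74) = -(-52)*(-5 - 4 + 6)*(-74) = -(-52)*(-3)*(-74) = -13*12*(-74) = -156*(-74) = 11544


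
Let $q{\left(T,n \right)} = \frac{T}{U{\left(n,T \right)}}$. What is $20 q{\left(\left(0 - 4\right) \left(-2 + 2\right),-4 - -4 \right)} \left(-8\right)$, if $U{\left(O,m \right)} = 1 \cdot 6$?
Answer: $0$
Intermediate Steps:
$U{\left(O,m \right)} = 6$
$q{\left(T,n \right)} = \frac{T}{6}$
$20 q{\left(\left(0 - 4\right) \left(-2 + 2\right),-4 - -4 \right)} \left(-8\right) = 20 \frac{\left(0 - 4\right) \left(-2 + 2\right)}{6} \left(-8\right) = 20 \frac{\left(-4\right) 0}{6} \left(-8\right) = 20 \cdot \frac{1}{6} \cdot 0 \left(-8\right) = 20 \cdot 0 \left(-8\right) = 0 \left(-8\right) = 0$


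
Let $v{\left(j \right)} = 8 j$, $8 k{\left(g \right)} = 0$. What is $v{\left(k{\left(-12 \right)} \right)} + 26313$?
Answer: $26313$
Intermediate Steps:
$k{\left(g \right)} = 0$ ($k{\left(g \right)} = \frac{1}{8} \cdot 0 = 0$)
$v{\left(k{\left(-12 \right)} \right)} + 26313 = 8 \cdot 0 + 26313 = 0 + 26313 = 26313$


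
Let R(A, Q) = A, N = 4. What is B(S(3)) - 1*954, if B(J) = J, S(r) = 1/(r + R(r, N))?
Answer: -5723/6 ≈ -953.83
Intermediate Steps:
S(r) = 1/(2*r) (S(r) = 1/(r + r) = 1/(2*r))
B(S(3)) - 1*954 = (½)/3 - 1*954 = (½)*(⅓) - 954 = ⅙ - 954 = -5723/6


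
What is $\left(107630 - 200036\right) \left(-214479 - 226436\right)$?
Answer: $40743191490$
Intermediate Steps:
$\left(107630 - 200036\right) \left(-214479 - 226436\right) = \left(-92406\right) \left(-440915\right) = 40743191490$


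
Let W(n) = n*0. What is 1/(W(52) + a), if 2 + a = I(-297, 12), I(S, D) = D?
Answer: 1/10 ≈ 0.10000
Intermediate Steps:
W(n) = 0
a = 10 (a = -2 + 12 = 10)
1/(W(52) + a) = 1/(0 + 10) = 1/10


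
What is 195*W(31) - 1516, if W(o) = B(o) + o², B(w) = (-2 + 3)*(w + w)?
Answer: 197969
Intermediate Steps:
B(w) = 2*w (B(w) = 1*(2*w) = 2*w)
W(o) = o² + 2*o (W(o) = 2*o + o² = o² + 2*o)
195*W(31) - 1516 = 195*(31*(2 + 31)) - 1516 = 195*(31*33) - 1516 = 195*1023 - 1516 = 199485 - 1516 = 197969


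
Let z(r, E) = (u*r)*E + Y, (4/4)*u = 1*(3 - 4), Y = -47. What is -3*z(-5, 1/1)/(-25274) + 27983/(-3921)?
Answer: -353868194/49549677 ≈ -7.1417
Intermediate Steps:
u = -1 (u = 1*(3 - 4) = 1*(-1) = -1)
z(r, E) = -47 - E*r (z(r, E) = (-r)*E - 47 = -E*r - 47 = -47 - E*r)
-3*z(-5, 1/1)/(-25274) + 27983/(-3921) = -3*(-47 - 1*(-5)/1)/(-25274) + 27983/(-3921) = -3*(-47 - 1*1*(-5))*(-1/25274) + 27983*(-1/3921) = -3*(-47 + 5)*(-1/25274) - 27983/3921 = -3*(-42)*(-1/25274) - 27983/3921 = 126*(-1/25274) - 27983/3921 = -63/12637 - 27983/3921 = -353868194/49549677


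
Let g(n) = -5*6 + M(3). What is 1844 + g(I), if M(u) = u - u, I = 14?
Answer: 1814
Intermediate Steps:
M(u) = 0
g(n) = -30 (g(n) = -5*6 + 0 = -30 + 0 = -30)
1844 + g(I) = 1844 - 30 = 1814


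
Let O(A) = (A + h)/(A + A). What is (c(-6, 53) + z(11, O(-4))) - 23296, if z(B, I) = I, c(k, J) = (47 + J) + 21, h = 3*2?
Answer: -92701/4 ≈ -23175.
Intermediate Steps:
h = 6
O(A) = (6 + A)/(2*A) (O(A) = (A + 6)/(A + A) = (6 + A)/((2*A)) = (6 + A)*(1/(2*A)) = (6 + A)/(2*A))
c(k, J) = 68 + J
(c(-6, 53) + z(11, O(-4))) - 23296 = ((68 + 53) + (½)*(6 - 4)/(-4)) - 23296 = (121 + (½)*(-¼)*2) - 23296 = (121 - ¼) - 23296 = 483/4 - 23296 = -92701/4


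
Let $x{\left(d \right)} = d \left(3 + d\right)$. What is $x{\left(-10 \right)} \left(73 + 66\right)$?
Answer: $9730$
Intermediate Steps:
$x{\left(-10 \right)} \left(73 + 66\right) = - 10 \left(3 - 10\right) \left(73 + 66\right) = \left(-10\right) \left(-7\right) 139 = 70 \cdot 139 = 9730$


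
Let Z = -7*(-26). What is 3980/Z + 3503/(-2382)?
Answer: 4421407/216762 ≈ 20.398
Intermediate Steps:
Z = 182
3980/Z + 3503/(-2382) = 3980/182 + 3503/(-2382) = 3980*(1/182) + 3503*(-1/2382) = 1990/91 - 3503/2382 = 4421407/216762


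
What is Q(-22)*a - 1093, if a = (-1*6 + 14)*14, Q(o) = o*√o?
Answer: -1093 - 2464*I*√22 ≈ -1093.0 - 11557.0*I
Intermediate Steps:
Q(o) = o^(3/2)
a = 112 (a = (-6 + 14)*14 = 8*14 = 112)
Q(-22)*a - 1093 = (-22)^(3/2)*112 - 1093 = -22*I*√22*112 - 1093 = -2464*I*√22 - 1093 = -1093 - 2464*I*√22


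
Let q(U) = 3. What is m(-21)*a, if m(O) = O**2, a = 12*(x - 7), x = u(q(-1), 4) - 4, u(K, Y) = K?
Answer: -42336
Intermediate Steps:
x = -1 (x = 3 - 4 = -1)
a = -96 (a = 12*(-1 - 7) = 12*(-8) = -96)
m(-21)*a = (-21)**2*(-96) = 441*(-96) = -42336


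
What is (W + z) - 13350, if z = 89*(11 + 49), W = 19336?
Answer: 11326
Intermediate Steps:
z = 5340 (z = 89*60 = 5340)
(W + z) - 13350 = (19336 + 5340) - 13350 = 24676 - 13350 = 11326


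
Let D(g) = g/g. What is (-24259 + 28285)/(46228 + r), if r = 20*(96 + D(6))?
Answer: 671/8028 ≈ 0.083582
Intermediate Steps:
D(g) = 1
r = 1940 (r = 20*(96 + 1) = 20*97 = 1940)
(-24259 + 28285)/(46228 + r) = (-24259 + 28285)/(46228 + 1940) = 4026/48168 = 4026*(1/48168) = 671/8028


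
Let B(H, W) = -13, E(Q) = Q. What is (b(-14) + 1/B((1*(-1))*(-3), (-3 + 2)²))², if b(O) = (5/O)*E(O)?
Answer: 4096/169 ≈ 24.237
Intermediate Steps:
b(O) = 5 (b(O) = (5/O)*O = 5)
(b(-14) + 1/B((1*(-1))*(-3), (-3 + 2)²))² = (5 + 1/(-13))² = (5 - 1/13)² = (64/13)² = 4096/169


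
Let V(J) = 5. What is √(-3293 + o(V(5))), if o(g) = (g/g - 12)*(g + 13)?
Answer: I*√3491 ≈ 59.085*I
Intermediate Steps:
o(g) = -143 - 11*g (o(g) = (1 - 12)*(13 + g) = -11*(13 + g) = -143 - 11*g)
√(-3293 + o(V(5))) = √(-3293 + (-143 - 11*5)) = √(-3293 + (-143 - 55)) = √(-3293 - 198) = √(-3491) = I*√3491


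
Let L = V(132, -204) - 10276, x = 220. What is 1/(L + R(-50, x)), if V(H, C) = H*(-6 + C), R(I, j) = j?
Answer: -1/37776 ≈ -2.6472e-5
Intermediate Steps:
L = -37996 (L = 132*(-6 - 204) - 10276 = 132*(-210) - 10276 = -27720 - 10276 = -37996)
1/(L + R(-50, x)) = 1/(-37996 + 220) = 1/(-37776) = -1/37776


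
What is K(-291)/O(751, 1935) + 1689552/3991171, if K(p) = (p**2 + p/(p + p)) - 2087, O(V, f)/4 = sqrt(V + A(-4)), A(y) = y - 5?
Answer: 1689552/3991171 + 165189*sqrt(742)/5936 ≈ 758.46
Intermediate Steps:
A(y) = -5 + y
O(V, f) = 4*sqrt(-9 + V) (O(V, f) = 4*sqrt(V + (-5 - 4)) = 4*sqrt(V - 9) = 4*sqrt(-9 + V))
K(p) = -4173/2 + p**2 (K(p) = (p**2 + p/((2*p))) - 2087 = (p**2 + (1/(2*p))*p) - 2087 = (p**2 + 1/2) - 2087 = (1/2 + p**2) - 2087 = -4173/2 + p**2)
K(-291)/O(751, 1935) + 1689552/3991171 = (-4173/2 + (-291)**2)/((4*sqrt(-9 + 751))) + 1689552/3991171 = (-4173/2 + 84681)/((4*sqrt(742))) + 1689552*(1/3991171) = 165189*(sqrt(742)/2968)/2 + 1689552/3991171 = 165189*sqrt(742)/5936 + 1689552/3991171 = 1689552/3991171 + 165189*sqrt(742)/5936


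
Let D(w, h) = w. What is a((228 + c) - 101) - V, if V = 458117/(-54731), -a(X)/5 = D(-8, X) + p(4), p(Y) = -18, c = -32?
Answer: 7573147/54731 ≈ 138.37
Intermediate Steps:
a(X) = 130 (a(X) = -5*(-8 - 18) = -5*(-26) = 130)
V = -458117/54731 (V = 458117*(-1/54731) = -458117/54731 ≈ -8.3703)
a((228 + c) - 101) - V = 130 - 1*(-458117/54731) = 130 + 458117/54731 = 7573147/54731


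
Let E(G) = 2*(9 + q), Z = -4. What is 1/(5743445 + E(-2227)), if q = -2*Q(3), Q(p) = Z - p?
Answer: 1/5743491 ≈ 1.7411e-7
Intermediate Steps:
Q(p) = -4 - p
q = 14 (q = -2*(-4 - 1*3) = -2*(-4 - 3) = -2*(-7) = 14)
E(G) = 46 (E(G) = 2*(9 + 14) = 2*23 = 46)
1/(5743445 + E(-2227)) = 1/(5743445 + 46) = 1/5743491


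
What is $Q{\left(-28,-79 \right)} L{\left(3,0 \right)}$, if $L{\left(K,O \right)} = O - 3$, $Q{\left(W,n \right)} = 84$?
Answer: $-252$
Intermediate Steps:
$L{\left(K,O \right)} = -3 + O$
$Q{\left(-28,-79 \right)} L{\left(3,0 \right)} = 84 \left(-3 + 0\right) = 84 \left(-3\right) = -252$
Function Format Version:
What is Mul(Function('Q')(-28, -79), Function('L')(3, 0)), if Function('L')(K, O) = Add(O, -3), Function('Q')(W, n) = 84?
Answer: -252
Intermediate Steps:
Function('L')(K, O) = Add(-3, O)
Mul(Function('Q')(-28, -79), Function('L')(3, 0)) = Mul(84, Add(-3, 0)) = Mul(84, -3) = -252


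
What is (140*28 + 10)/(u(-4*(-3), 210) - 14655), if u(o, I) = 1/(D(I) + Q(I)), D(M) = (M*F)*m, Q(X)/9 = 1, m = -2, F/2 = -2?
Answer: -3318885/12376147 ≈ -0.26817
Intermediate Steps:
F = -4 (F = 2*(-2) = -4)
Q(X) = 9 (Q(X) = 9*1 = 9)
D(M) = 8*M (D(M) = (M*(-4))*(-2) = -4*M*(-2) = 8*M)
u(o, I) = 1/(9 + 8*I) (u(o, I) = 1/(8*I + 9) = 1/(9 + 8*I))
(140*28 + 10)/(u(-4*(-3), 210) - 14655) = (140*28 + 10)/(1/(9 + 8*210) - 14655) = (3920 + 10)/(1/(9 + 1680) - 14655) = 3930/(1/1689 - 14655) = 3930/(-24752294/1689) = 3930*(-1689/24752294) = -3318885/12376147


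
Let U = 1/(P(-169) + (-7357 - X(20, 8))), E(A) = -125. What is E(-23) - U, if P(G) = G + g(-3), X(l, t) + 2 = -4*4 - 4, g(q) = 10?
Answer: -936749/7494 ≈ -125.00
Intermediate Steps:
X(l, t) = -22 (X(l, t) = -2 + (-4*4 - 4) = -2 + (-16 - 4) = -2 - 20 = -22)
P(G) = 10 + G (P(G) = G + 10 = 10 + G)
U = -1/7494 (U = 1/((10 - 169) + (-7357 - 1*(-22))) = 1/(-159 + (-7357 + 22)) = 1/(-159 - 7335) = 1/(-7494) = -1/7494 ≈ -0.00013344)
E(-23) - U = -125 - 1*(-1/7494) = -125 + 1/7494 = -936749/7494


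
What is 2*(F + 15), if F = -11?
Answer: 8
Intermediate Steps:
2*(F + 15) = 2*(-11 + 15) = 2*4 = 8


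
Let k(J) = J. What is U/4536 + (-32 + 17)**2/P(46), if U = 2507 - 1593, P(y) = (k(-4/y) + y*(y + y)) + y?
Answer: 2025073/7969752 ≈ 0.25410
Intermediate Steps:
P(y) = y - 4/y + 2*y**2 (P(y) = (-4/y + y*(y + y)) + y = (-4/y + y*(2*y)) + y = (-4/y + 2*y**2) + y = y - 4/y + 2*y**2)
U = 914
U/4536 + (-32 + 17)**2/P(46) = 914/4536 + (-32 + 17)**2/(46 - 4/46 + 2*46**2) = 914*(1/4536) + (-15)**2/(46 - 4*1/46 + 2*2116) = 457/2268 + 225/(46 - 2/23 + 4232) = 457/2268 + 225/(98392/23) = 457/2268 + 225*(23/98392) = 457/2268 + 5175/98392 = 2025073/7969752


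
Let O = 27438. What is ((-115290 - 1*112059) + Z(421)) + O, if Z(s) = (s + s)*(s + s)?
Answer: 509053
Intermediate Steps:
Z(s) = 4*s² (Z(s) = (2*s)*(2*s) = 4*s²)
((-115290 - 1*112059) + Z(421)) + O = ((-115290 - 1*112059) + 4*421²) + 27438 = ((-115290 - 112059) + 4*177241) + 27438 = (-227349 + 708964) + 27438 = 481615 + 27438 = 509053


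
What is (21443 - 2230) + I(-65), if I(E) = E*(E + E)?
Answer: 27663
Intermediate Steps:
I(E) = 2*E² (I(E) = E*(2*E) = 2*E²)
(21443 - 2230) + I(-65) = (21443 - 2230) + 2*(-65)² = 19213 + 2*4225 = 19213 + 8450 = 27663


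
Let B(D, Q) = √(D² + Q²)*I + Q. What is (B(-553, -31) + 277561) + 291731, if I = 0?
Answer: 569261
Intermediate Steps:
B(D, Q) = Q (B(D, Q) = √(D² + Q²)*0 + Q = 0 + Q = Q)
(B(-553, -31) + 277561) + 291731 = (-31 + 277561) + 291731 = 277530 + 291731 = 569261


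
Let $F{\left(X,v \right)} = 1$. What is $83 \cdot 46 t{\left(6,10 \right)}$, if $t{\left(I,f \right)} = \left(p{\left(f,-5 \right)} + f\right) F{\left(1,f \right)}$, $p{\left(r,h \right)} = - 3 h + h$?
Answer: $76360$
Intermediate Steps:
$p{\left(r,h \right)} = - 2 h$
$t{\left(I,f \right)} = 10 + f$ ($t{\left(I,f \right)} = \left(\left(-2\right) \left(-5\right) + f\right) 1 = \left(10 + f\right) 1 = 10 + f$)
$83 \cdot 46 t{\left(6,10 \right)} = 83 \cdot 46 \left(10 + 10\right) = 3818 \cdot 20 = 76360$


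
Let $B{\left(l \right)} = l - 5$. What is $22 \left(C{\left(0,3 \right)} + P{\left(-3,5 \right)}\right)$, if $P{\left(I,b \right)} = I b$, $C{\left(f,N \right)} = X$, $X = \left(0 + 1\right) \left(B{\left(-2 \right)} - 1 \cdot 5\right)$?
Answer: $-594$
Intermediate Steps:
$B{\left(l \right)} = -5 + l$ ($B{\left(l \right)} = l - 5 = -5 + l$)
$X = -12$ ($X = \left(0 + 1\right) \left(\left(-5 - 2\right) - 1 \cdot 5\right) = 1 \left(-7 - 5\right) = 1 \left(-12\right) = -12$)
$C{\left(f,N \right)} = -12$
$22 \left(C{\left(0,3 \right)} + P{\left(-3,5 \right)}\right) = 22 \left(-12 - 15\right) = 22 \left(-27\right) = -594$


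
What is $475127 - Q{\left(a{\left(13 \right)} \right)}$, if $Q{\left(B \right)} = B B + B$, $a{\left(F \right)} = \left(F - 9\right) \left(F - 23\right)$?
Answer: $473567$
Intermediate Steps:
$a{\left(F \right)} = \left(-23 + F\right) \left(-9 + F\right)$ ($a{\left(F \right)} = \left(-9 + F\right) \left(-23 + F\right) = \left(-23 + F\right) \left(-9 + F\right)$)
$Q{\left(B \right)} = B + B^{2}$ ($Q{\left(B \right)} = B^{2} + B = B + B^{2}$)
$475127 - Q{\left(a{\left(13 \right)} \right)} = 475127 - \left(207 + 13^{2} - 416\right) \left(1 + \left(207 + 13^{2} - 416\right)\right) = 475127 - \left(207 + 169 - 416\right) \left(1 + \left(207 + 169 - 416\right)\right) = 475127 - - 40 \left(1 - 40\right) = 475127 - \left(-40\right) \left(-39\right) = 475127 - 1560 = 473567$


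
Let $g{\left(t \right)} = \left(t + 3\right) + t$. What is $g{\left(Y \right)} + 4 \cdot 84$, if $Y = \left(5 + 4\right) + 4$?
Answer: $365$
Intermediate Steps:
$Y = 13$ ($Y = 9 + 4 = 13$)
$g{\left(t \right)} = 3 + 2 t$ ($g{\left(t \right)} = \left(3 + t\right) + t = 3 + 2 t$)
$g{\left(Y \right)} + 4 \cdot 84 = \left(3 + 2 \cdot 13\right) + 4 \cdot 84 = \left(3 + 26\right) + 336 = 29 + 336 = 365$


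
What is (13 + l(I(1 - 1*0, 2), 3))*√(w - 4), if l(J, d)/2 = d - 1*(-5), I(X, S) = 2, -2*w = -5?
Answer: 29*I*√6/2 ≈ 35.518*I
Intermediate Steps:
w = 5/2 (w = -½*(-5) = 5/2 ≈ 2.5000)
l(J, d) = 10 + 2*d (l(J, d) = 2*(d - 1*(-5)) = 2*(d + 5) = 2*(5 + d) = 10 + 2*d)
(13 + l(I(1 - 1*0, 2), 3))*√(w - 4) = (13 + (10 + 2*3))*√(5/2 - 4) = (13 + (10 + 6))*√(-3/2) = (13 + 16)*(I*√6/2) = 29*(I*√6/2) = 29*I*√6/2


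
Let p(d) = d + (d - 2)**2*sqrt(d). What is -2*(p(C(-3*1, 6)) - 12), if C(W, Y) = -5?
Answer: 34 - 98*I*sqrt(5) ≈ 34.0 - 219.13*I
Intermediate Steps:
p(d) = d + sqrt(d)*(-2 + d)**2 (p(d) = d + (-2 + d)**2*sqrt(d) = d + sqrt(d)*(-2 + d)**2)
-2*(p(C(-3*1, 6)) - 12) = -2*((-5 + sqrt(-5)*(-2 - 5)**2) - 12) = -2*((-5 + (I*sqrt(5))*(-7)**2) - 12) = -2*((-5 + (I*sqrt(5))*49) - 12) = -2*((-5 + 49*I*sqrt(5)) - 12) = -2*(-17 + 49*I*sqrt(5)) = 34 - 98*I*sqrt(5)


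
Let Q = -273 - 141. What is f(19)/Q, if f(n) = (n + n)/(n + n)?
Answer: -1/414 ≈ -0.0024155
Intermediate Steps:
Q = -414
f(n) = 1 (f(n) = (2*n)/((2*n)) = (2*n)*(1/(2*n)) = 1)
f(19)/Q = 1/(-414) = 1*(-1/414) = -1/414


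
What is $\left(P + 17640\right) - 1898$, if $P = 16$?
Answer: $15758$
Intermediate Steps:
$\left(P + 17640\right) - 1898 = \left(16 + 17640\right) - 1898 = 17656 - 1898 = 15758$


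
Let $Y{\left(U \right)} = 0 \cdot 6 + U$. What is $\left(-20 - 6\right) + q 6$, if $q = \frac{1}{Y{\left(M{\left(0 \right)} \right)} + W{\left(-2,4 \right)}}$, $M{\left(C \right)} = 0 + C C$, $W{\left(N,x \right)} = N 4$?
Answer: $- \frac{107}{4} \approx -26.75$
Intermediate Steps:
$W{\left(N,x \right)} = 4 N$
$M{\left(C \right)} = C^{2}$ ($M{\left(C \right)} = 0 + C^{2} = C^{2}$)
$Y{\left(U \right)} = U$ ($Y{\left(U \right)} = 0 + U = U$)
$q = - \frac{1}{8}$ ($q = \frac{1}{0^{2} + 4 \left(-2\right)} = \frac{1}{0 - 8} = \frac{1}{-8} = - \frac{1}{8} \approx -0.125$)
$\left(-20 - 6\right) + q 6 = \left(-20 - 6\right) - \frac{3}{4} = -26 - \frac{3}{4} = - \frac{107}{4}$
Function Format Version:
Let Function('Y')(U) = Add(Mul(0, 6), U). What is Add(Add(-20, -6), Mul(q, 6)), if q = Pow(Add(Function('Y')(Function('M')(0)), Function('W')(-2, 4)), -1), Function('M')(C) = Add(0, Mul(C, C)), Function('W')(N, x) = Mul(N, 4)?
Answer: Rational(-107, 4) ≈ -26.750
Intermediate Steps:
Function('W')(N, x) = Mul(4, N)
Function('M')(C) = Pow(C, 2) (Function('M')(C) = Add(0, Pow(C, 2)) = Pow(C, 2))
Function('Y')(U) = U (Function('Y')(U) = Add(0, U) = U)
q = Rational(-1, 8) (q = Pow(Add(Pow(0, 2), Mul(4, -2)), -1) = Pow(Add(0, -8), -1) = Pow(-8, -1) = Rational(-1, 8) ≈ -0.12500)
Add(Add(-20, -6), Mul(q, 6)) = Add(Add(-20, -6), Mul(Rational(-1, 8), 6)) = Add(-26, Rational(-3, 4)) = Rational(-107, 4)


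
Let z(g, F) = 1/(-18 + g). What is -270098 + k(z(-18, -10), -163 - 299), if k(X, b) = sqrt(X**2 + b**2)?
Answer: -270098 + 65*sqrt(65473)/36 ≈ -2.6964e+5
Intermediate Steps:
-270098 + k(z(-18, -10), -163 - 299) = -270098 + sqrt((1/(-18 - 18))**2 + (-163 - 299)**2) = -270098 + sqrt((1/(-36))**2 + (-462)**2) = -270098 + sqrt((-1/36)**2 + 213444) = -270098 + sqrt(1/1296 + 213444) = -270098 + sqrt(276623425/1296) = -270098 + 65*sqrt(65473)/36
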